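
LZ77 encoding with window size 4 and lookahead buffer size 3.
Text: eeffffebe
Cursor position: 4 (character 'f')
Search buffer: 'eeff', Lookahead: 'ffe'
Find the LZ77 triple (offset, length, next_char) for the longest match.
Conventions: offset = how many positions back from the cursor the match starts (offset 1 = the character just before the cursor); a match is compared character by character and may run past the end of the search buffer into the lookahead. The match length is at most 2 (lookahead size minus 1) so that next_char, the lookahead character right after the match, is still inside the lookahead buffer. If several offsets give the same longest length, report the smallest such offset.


Try each offset into the search buffer:
  offset=1 (pos 3, char 'f'): match length 2
  offset=2 (pos 2, char 'f'): match length 2
  offset=3 (pos 1, char 'e'): match length 0
  offset=4 (pos 0, char 'e'): match length 0
Longest match has length 2, found at offsets 1, 2; take the smallest, offset 1.
next_char = character at position 4 + 2 = 6 -> 'e'

Best match: offset=1, length=2 (matching 'ff' starting at position 3)
LZ77 triple: (1, 2, 'e')


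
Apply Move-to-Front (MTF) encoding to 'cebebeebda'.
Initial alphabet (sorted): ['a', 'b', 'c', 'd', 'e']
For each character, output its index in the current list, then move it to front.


MTF encoding:
'c': index 2 in ['a', 'b', 'c', 'd', 'e'] -> ['c', 'a', 'b', 'd', 'e']
'e': index 4 in ['c', 'a', 'b', 'd', 'e'] -> ['e', 'c', 'a', 'b', 'd']
'b': index 3 in ['e', 'c', 'a', 'b', 'd'] -> ['b', 'e', 'c', 'a', 'd']
'e': index 1 in ['b', 'e', 'c', 'a', 'd'] -> ['e', 'b', 'c', 'a', 'd']
'b': index 1 in ['e', 'b', 'c', 'a', 'd'] -> ['b', 'e', 'c', 'a', 'd']
'e': index 1 in ['b', 'e', 'c', 'a', 'd'] -> ['e', 'b', 'c', 'a', 'd']
'e': index 0 in ['e', 'b', 'c', 'a', 'd'] -> ['e', 'b', 'c', 'a', 'd']
'b': index 1 in ['e', 'b', 'c', 'a', 'd'] -> ['b', 'e', 'c', 'a', 'd']
'd': index 4 in ['b', 'e', 'c', 'a', 'd'] -> ['d', 'b', 'e', 'c', 'a']
'a': index 4 in ['d', 'b', 'e', 'c', 'a'] -> ['a', 'd', 'b', 'e', 'c']


Output: [2, 4, 3, 1, 1, 1, 0, 1, 4, 4]


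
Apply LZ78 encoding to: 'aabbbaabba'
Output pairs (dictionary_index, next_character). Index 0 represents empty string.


LZ78 encoding steps:
Dictionary: {0: ''}
Step 1: w='' (idx 0), next='a' -> output (0, 'a'), add 'a' as idx 1
Step 2: w='a' (idx 1), next='b' -> output (1, 'b'), add 'ab' as idx 2
Step 3: w='' (idx 0), next='b' -> output (0, 'b'), add 'b' as idx 3
Step 4: w='b' (idx 3), next='a' -> output (3, 'a'), add 'ba' as idx 4
Step 5: w='ab' (idx 2), next='b' -> output (2, 'b'), add 'abb' as idx 5
Step 6: w='a' (idx 1), end of input -> output (1, '')


Encoded: [(0, 'a'), (1, 'b'), (0, 'b'), (3, 'a'), (2, 'b'), (1, '')]


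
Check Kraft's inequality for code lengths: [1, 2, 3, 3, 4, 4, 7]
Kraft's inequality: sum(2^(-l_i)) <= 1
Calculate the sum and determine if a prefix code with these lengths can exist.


Sum = 2^(-1) + 2^(-2) + 2^(-3) + 2^(-3) + 2^(-4) + 2^(-4) + 2^(-7)
    = 0.5 + 0.25 + 0.125 + 0.125 + 0.0625 + 0.0625 + 0.0078125
    = 145/128 = 1.1328125
Since 1.1328125 > 1, Kraft's inequality is NOT satisfied.
A prefix code with these lengths CANNOT exist.

Kraft sum = 1.1328125. Not satisfied.


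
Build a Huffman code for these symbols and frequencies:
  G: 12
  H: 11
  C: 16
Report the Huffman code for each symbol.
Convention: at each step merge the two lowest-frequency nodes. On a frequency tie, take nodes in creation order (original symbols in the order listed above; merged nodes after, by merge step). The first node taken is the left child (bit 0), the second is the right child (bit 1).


Huffman tree construction:
Step 1: Merge H(11) + G(12) = 23
Step 2: Merge C(16) + (H+G)(23) = 39
Read each symbol's code off the tree from the root (left child = 0, right child = 1).

Codes:
  G: 11 (length 2)
  H: 10 (length 2)
  C: 0 (length 1)
Average code length: 62/39 = 1.5897 bits/symbol


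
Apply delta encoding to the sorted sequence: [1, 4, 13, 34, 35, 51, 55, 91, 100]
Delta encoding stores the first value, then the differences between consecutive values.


First value: 1
Deltas:
  4 - 1 = 3
  13 - 4 = 9
  34 - 13 = 21
  35 - 34 = 1
  51 - 35 = 16
  55 - 51 = 4
  91 - 55 = 36
  100 - 91 = 9


Delta encoded: [1, 3, 9, 21, 1, 16, 4, 36, 9]


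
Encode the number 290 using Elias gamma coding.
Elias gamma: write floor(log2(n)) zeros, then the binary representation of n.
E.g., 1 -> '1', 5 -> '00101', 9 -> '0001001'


num_bits = floor(log2(290)) + 1 = 9
leading_zeros = num_bits - 1 = 8
binary(290) = 100100010

Elias gamma(290) = '00000000' + '100100010' = 00000000100100010 (17 bits)


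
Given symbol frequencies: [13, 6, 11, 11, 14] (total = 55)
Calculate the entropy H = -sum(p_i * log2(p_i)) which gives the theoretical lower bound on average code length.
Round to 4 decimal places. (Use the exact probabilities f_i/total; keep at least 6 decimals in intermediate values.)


Per-symbol terms -p_i * log2(p_i) with p_i = f_i/55:
  p = 13/55 = 0.236364: log2(p) = -2.080920, -p*log2(p) = 0.491854
  p = 6/55 = 0.109091: log2(p) = -3.196397, -p*log2(p) = 0.348698
  p = 11/55 = 0.200000: log2(p) = -2.321928, -p*log2(p) = 0.464386
  p = 11/55 = 0.200000: log2(p) = -2.321928, -p*log2(p) = 0.464386
  p = 14/55 = 0.254545: log2(p) = -1.974005, -p*log2(p) = 0.502474
H = 0.491854 + 0.348698 + 0.464386 + 0.464386 + 0.502474 = 2.271798

H = 2.2718 bits/symbol


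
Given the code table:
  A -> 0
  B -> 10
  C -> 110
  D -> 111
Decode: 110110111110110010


Decoding:
110 -> C
110 -> C
111 -> D
110 -> C
110 -> C
0 -> A
10 -> B


Result: CCDCCAB


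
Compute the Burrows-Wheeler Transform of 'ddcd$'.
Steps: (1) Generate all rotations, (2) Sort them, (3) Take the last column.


Rotations (sorted):
  0: $ddcd -> last char: d
  1: cd$dd -> last char: d
  2: d$ddc -> last char: c
  3: dcd$d -> last char: d
  4: ddcd$ -> last char: $


BWT = ddcd$


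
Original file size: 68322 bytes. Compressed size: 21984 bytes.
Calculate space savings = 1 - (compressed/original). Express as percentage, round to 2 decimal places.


ratio = compressed/original = 21984/68322 = 0.32177
savings = 1 - ratio = 1 - 0.32177 = 0.67823
as a percentage: 0.67823 * 100 = 67.82%

Space savings = 1 - 21984/68322 = 67.82%


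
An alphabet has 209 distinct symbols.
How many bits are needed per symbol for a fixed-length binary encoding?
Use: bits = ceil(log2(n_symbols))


log2(209) = 7.7074
Bracket: 2^7 = 128 < 209 <= 2^8 = 256
So ceil(log2(209)) = 8

bits = ceil(log2(209)) = ceil(7.7074) = 8 bits


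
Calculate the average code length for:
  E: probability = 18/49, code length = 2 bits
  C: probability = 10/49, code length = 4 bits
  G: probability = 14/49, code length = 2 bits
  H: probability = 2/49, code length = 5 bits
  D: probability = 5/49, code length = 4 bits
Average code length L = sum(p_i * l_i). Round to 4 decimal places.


Weighted contributions p_i * l_i:
  E: (18/49) * 2 = 36/49
  C: (10/49) * 4 = 40/49
  G: (14/49) * 2 = 28/49
  H: (2/49) * 5 = 10/49
  D: (5/49) * 4 = 20/49
Sum = (36 + 40 + 28 + 10 + 20)/49 = 134/49

L = 134/49 = 2.7347 bits/symbol


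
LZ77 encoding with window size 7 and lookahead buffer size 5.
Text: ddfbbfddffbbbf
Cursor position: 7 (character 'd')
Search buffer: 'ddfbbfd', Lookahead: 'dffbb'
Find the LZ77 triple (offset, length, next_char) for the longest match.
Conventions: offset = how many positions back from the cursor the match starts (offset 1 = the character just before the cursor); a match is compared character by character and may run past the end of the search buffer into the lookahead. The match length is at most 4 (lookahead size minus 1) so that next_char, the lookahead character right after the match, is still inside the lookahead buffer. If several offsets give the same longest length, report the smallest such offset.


Try each offset into the search buffer:
  offset=1 (pos 6, char 'd'): match length 1
  offset=2 (pos 5, char 'f'): match length 0
  offset=3 (pos 4, char 'b'): match length 0
  offset=4 (pos 3, char 'b'): match length 0
  offset=5 (pos 2, char 'f'): match length 0
  offset=6 (pos 1, char 'd'): match length 2
  offset=7 (pos 0, char 'd'): match length 1
Longest match has length 2 at offset 6.
next_char = character at position 7 + 2 = 9 -> 'f'

Best match: offset=6, length=2 (matching 'df' starting at position 1)
LZ77 triple: (6, 2, 'f')


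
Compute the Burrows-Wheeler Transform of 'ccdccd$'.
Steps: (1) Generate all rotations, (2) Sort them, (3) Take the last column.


Rotations (sorted):
  0: $ccdccd -> last char: d
  1: ccd$ccd -> last char: d
  2: ccdccd$ -> last char: $
  3: cd$ccdc -> last char: c
  4: cdccd$c -> last char: c
  5: d$ccdcc -> last char: c
  6: dccd$cc -> last char: c


BWT = dd$cccc


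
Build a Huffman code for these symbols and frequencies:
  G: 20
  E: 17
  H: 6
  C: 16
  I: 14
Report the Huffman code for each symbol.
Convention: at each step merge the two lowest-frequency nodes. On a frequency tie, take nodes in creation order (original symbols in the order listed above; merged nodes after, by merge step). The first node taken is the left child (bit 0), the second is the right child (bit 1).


Huffman tree construction:
Step 1: Merge H(6) + I(14) = 20
Step 2: Merge C(16) + E(17) = 33
Step 3: Merge G(20) + (H+I)(20) = 40
Step 4: Merge (C+E)(33) + (G+(H+I))(40) = 73
Read each symbol's code off the tree from the root (left child = 0, right child = 1).

Codes:
  G: 10 (length 2)
  E: 01 (length 2)
  H: 110 (length 3)
  C: 00 (length 2)
  I: 111 (length 3)
Average code length: 166/73 = 2.2740 bits/symbol


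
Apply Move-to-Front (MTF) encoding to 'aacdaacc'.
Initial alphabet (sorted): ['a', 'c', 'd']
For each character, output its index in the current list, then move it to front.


MTF encoding:
'a': index 0 in ['a', 'c', 'd'] -> ['a', 'c', 'd']
'a': index 0 in ['a', 'c', 'd'] -> ['a', 'c', 'd']
'c': index 1 in ['a', 'c', 'd'] -> ['c', 'a', 'd']
'd': index 2 in ['c', 'a', 'd'] -> ['d', 'c', 'a']
'a': index 2 in ['d', 'c', 'a'] -> ['a', 'd', 'c']
'a': index 0 in ['a', 'd', 'c'] -> ['a', 'd', 'c']
'c': index 2 in ['a', 'd', 'c'] -> ['c', 'a', 'd']
'c': index 0 in ['c', 'a', 'd'] -> ['c', 'a', 'd']


Output: [0, 0, 1, 2, 2, 0, 2, 0]


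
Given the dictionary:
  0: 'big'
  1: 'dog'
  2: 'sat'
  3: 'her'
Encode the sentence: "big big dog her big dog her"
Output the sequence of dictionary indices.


Look up each word in the dictionary:
  'big' -> 0
  'big' -> 0
  'dog' -> 1
  'her' -> 3
  'big' -> 0
  'dog' -> 1
  'her' -> 3

Encoded: [0, 0, 1, 3, 0, 1, 3]


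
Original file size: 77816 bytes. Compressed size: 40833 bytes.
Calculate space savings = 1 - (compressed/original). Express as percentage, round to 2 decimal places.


ratio = compressed/original = 40833/77816 = 0.524738
savings = 1 - ratio = 1 - 0.524738 = 0.475262
as a percentage: 0.475262 * 100 = 47.53%

Space savings = 1 - 40833/77816 = 47.53%


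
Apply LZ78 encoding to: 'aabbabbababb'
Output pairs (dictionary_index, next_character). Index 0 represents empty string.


LZ78 encoding steps:
Dictionary: {0: ''}
Step 1: w='' (idx 0), next='a' -> output (0, 'a'), add 'a' as idx 1
Step 2: w='a' (idx 1), next='b' -> output (1, 'b'), add 'ab' as idx 2
Step 3: w='' (idx 0), next='b' -> output (0, 'b'), add 'b' as idx 3
Step 4: w='ab' (idx 2), next='b' -> output (2, 'b'), add 'abb' as idx 4
Step 5: w='ab' (idx 2), next='a' -> output (2, 'a'), add 'aba' as idx 5
Step 6: w='b' (idx 3), next='b' -> output (3, 'b'), add 'bb' as idx 6


Encoded: [(0, 'a'), (1, 'b'), (0, 'b'), (2, 'b'), (2, 'a'), (3, 'b')]


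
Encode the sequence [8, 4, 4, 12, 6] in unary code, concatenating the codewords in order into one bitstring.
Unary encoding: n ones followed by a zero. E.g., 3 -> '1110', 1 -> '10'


Encode each number as n ones followed by a terminating 0:
  8 -> 111111110 (9 bits)
  4 -> 11110 (5 bits)
  4 -> 11110 (5 bits)
  12 -> 1111111111110 (13 bits)
  6 -> 1111110 (7 bits)
Total length = 9 + 5 + 5 + 13 + 7 = 39 bits.

Unary([8, 4, 4, 12, 6]) = 111111110111101111011111111111101111110 (39 bits)


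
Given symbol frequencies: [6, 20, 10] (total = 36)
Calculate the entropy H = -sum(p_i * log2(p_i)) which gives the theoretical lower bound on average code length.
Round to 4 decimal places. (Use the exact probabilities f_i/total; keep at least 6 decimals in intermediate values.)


Per-symbol terms -p_i * log2(p_i) with p_i = f_i/36:
  p = 6/36 = 0.166667: log2(p) = -2.584963, -p*log2(p) = 0.430827
  p = 20/36 = 0.555556: log2(p) = -0.847997, -p*log2(p) = 0.471109
  p = 10/36 = 0.277778: log2(p) = -1.847997, -p*log2(p) = 0.513332
H = 0.430827 + 0.471109 + 0.513332 = 1.415268

H = 1.4153 bits/symbol


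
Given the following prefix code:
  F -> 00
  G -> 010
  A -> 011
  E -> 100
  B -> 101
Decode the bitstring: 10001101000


Decoding step by step:
Bits 100 -> E
Bits 011 -> A
Bits 010 -> G
Bits 00 -> F


Decoded message: EAGF


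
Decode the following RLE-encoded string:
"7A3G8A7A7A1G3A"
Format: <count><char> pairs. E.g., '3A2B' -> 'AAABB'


Expanding each <count><char> pair:
  7A -> 'AAAAAAA'
  3G -> 'GGG'
  8A -> 'AAAAAAAA'
  7A -> 'AAAAAAA'
  7A -> 'AAAAAAA'
  1G -> 'G'
  3A -> 'AAA'

Decoded = AAAAAAAGGGAAAAAAAAAAAAAAAAAAAAAAGAAA


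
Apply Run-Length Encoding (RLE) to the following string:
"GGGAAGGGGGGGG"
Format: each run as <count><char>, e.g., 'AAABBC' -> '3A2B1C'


Scanning runs left to right:
  i=0: run of 'G' x 3 -> '3G'
  i=3: run of 'A' x 2 -> '2A'
  i=5: run of 'G' x 8 -> '8G'

RLE = 3G2A8G


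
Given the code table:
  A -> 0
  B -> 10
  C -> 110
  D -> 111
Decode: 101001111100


Decoding:
10 -> B
10 -> B
0 -> A
111 -> D
110 -> C
0 -> A


Result: BBADCA


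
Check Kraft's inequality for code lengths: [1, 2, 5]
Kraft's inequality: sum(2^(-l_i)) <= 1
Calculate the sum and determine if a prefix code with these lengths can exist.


Sum = 2^(-1) + 2^(-2) + 2^(-5)
    = 0.5 + 0.25 + 0.03125
    = 25/32 = 0.78125
Since 0.78125 <= 1, Kraft's inequality IS satisfied.
A prefix code with these lengths CAN exist.

Kraft sum = 0.78125. Satisfied.


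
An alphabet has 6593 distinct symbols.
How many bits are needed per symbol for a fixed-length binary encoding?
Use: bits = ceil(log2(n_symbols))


log2(6593) = 12.6867
Bracket: 2^12 = 4096 < 6593 <= 2^13 = 8192
So ceil(log2(6593)) = 13

bits = ceil(log2(6593)) = ceil(12.6867) = 13 bits


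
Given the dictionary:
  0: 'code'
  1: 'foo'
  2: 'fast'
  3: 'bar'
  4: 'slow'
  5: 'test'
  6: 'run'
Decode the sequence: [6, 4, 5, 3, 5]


Look up each index in the dictionary:
  6 -> 'run'
  4 -> 'slow'
  5 -> 'test'
  3 -> 'bar'
  5 -> 'test'

Decoded: "run slow test bar test"


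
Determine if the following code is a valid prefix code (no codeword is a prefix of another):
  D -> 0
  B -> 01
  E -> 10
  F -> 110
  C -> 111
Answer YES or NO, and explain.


Checking each pair (does one codeword prefix another?):
  D='0' vs B='01': prefix -- VIOLATION

NO -- this is NOT a valid prefix code. D (0) is a prefix of B (01).


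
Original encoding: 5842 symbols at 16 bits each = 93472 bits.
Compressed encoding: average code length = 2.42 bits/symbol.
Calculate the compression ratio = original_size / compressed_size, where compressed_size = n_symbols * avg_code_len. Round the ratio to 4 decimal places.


original_size = n_symbols * orig_bits = 5842 * 16 = 93472 bits
compressed_size = n_symbols * avg_code_len = 5842 * 2.42 = 14137.64 bits
ratio = original_size / compressed_size = 93472 / 14137.64 = 6.6116

Compression ratio = 6.6116


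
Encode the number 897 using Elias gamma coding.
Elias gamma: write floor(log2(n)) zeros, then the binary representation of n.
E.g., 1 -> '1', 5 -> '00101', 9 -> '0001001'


num_bits = floor(log2(897)) + 1 = 10
leading_zeros = num_bits - 1 = 9
binary(897) = 1110000001

Elias gamma(897) = '000000000' + '1110000001' = 0000000001110000001 (19 bits)


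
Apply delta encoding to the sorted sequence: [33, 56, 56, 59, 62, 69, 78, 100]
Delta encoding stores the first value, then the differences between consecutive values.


First value: 33
Deltas:
  56 - 33 = 23
  56 - 56 = 0
  59 - 56 = 3
  62 - 59 = 3
  69 - 62 = 7
  78 - 69 = 9
  100 - 78 = 22


Delta encoded: [33, 23, 0, 3, 3, 7, 9, 22]


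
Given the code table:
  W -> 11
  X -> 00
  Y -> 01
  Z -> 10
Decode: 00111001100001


Decoding:
00 -> X
11 -> W
10 -> Z
01 -> Y
10 -> Z
00 -> X
01 -> Y


Result: XWZYZXY


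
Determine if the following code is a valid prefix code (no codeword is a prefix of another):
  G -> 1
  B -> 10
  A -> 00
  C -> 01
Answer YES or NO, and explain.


Checking each pair (does one codeword prefix another?):
  G='1' vs B='10': prefix -- VIOLATION

NO -- this is NOT a valid prefix code. G (1) is a prefix of B (10).


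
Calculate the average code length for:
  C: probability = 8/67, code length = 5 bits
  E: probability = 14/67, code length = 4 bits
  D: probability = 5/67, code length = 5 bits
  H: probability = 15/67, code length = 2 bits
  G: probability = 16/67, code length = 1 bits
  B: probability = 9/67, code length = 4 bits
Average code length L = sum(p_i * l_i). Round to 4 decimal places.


Weighted contributions p_i * l_i:
  C: (8/67) * 5 = 40/67
  E: (14/67) * 4 = 56/67
  D: (5/67) * 5 = 25/67
  H: (15/67) * 2 = 30/67
  G: (16/67) * 1 = 16/67
  B: (9/67) * 4 = 36/67
Sum = (40 + 56 + 25 + 30 + 16 + 36)/67 = 203/67

L = 203/67 = 3.0299 bits/symbol


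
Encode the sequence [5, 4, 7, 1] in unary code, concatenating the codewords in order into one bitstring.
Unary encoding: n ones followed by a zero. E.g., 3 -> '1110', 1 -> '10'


Encode each number as n ones followed by a terminating 0:
  5 -> 111110 (6 bits)
  4 -> 11110 (5 bits)
  7 -> 11111110 (8 bits)
  1 -> 10 (2 bits)
Total length = 6 + 5 + 8 + 2 = 21 bits.

Unary([5, 4, 7, 1]) = 111110111101111111010 (21 bits)


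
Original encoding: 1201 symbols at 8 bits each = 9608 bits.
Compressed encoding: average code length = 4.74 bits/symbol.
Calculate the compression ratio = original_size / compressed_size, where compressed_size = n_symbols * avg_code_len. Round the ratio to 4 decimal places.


original_size = n_symbols * orig_bits = 1201 * 8 = 9608 bits
compressed_size = n_symbols * avg_code_len = 1201 * 4.74 = 5692.74 bits
ratio = original_size / compressed_size = 9608 / 5692.74 = 1.6878

Compression ratio = 1.6878


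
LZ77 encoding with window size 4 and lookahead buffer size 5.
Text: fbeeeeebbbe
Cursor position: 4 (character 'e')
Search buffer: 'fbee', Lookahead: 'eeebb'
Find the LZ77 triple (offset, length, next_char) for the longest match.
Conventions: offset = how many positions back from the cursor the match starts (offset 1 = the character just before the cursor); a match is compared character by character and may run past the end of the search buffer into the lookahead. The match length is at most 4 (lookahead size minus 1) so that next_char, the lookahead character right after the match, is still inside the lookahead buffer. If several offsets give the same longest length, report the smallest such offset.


Try each offset into the search buffer:
  offset=1 (pos 3, char 'e'): match length 3
  offset=2 (pos 2, char 'e'): match length 3
  offset=3 (pos 1, char 'b'): match length 0
  offset=4 (pos 0, char 'f'): match length 0
Longest match has length 3, found at offsets 1, 2; take the smallest, offset 1.
next_char = character at position 4 + 3 = 7 -> 'b'

Best match: offset=1, length=3 (matching 'eee' starting at position 3)
LZ77 triple: (1, 3, 'b')


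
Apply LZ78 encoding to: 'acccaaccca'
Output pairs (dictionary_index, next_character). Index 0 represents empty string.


LZ78 encoding steps:
Dictionary: {0: ''}
Step 1: w='' (idx 0), next='a' -> output (0, 'a'), add 'a' as idx 1
Step 2: w='' (idx 0), next='c' -> output (0, 'c'), add 'c' as idx 2
Step 3: w='c' (idx 2), next='c' -> output (2, 'c'), add 'cc' as idx 3
Step 4: w='a' (idx 1), next='a' -> output (1, 'a'), add 'aa' as idx 4
Step 5: w='cc' (idx 3), next='c' -> output (3, 'c'), add 'ccc' as idx 5
Step 6: w='a' (idx 1), end of input -> output (1, '')


Encoded: [(0, 'a'), (0, 'c'), (2, 'c'), (1, 'a'), (3, 'c'), (1, '')]


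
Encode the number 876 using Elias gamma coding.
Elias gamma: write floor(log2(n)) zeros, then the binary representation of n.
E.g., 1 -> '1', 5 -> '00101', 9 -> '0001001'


num_bits = floor(log2(876)) + 1 = 10
leading_zeros = num_bits - 1 = 9
binary(876) = 1101101100

Elias gamma(876) = '000000000' + '1101101100' = 0000000001101101100 (19 bits)


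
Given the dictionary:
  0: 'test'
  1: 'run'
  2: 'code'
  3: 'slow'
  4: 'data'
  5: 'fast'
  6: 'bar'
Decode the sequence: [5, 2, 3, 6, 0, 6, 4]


Look up each index in the dictionary:
  5 -> 'fast'
  2 -> 'code'
  3 -> 'slow'
  6 -> 'bar'
  0 -> 'test'
  6 -> 'bar'
  4 -> 'data'

Decoded: "fast code slow bar test bar data"


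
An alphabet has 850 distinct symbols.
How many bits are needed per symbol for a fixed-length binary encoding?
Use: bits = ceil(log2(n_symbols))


log2(850) = 9.7313
Bracket: 2^9 = 512 < 850 <= 2^10 = 1024
So ceil(log2(850)) = 10

bits = ceil(log2(850)) = ceil(9.7313) = 10 bits


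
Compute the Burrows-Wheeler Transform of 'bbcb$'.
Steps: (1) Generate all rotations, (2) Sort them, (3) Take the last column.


Rotations (sorted):
  0: $bbcb -> last char: b
  1: b$bbc -> last char: c
  2: bbcb$ -> last char: $
  3: bcb$b -> last char: b
  4: cb$bb -> last char: b


BWT = bc$bb


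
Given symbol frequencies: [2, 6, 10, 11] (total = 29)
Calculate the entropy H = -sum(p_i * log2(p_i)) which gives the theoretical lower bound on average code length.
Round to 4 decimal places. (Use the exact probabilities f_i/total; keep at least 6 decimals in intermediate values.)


Per-symbol terms -p_i * log2(p_i) with p_i = f_i/29:
  p = 2/29 = 0.068966: log2(p) = -3.857981, -p*log2(p) = 0.266068
  p = 6/29 = 0.206897: log2(p) = -2.273018, -p*log2(p) = 0.470280
  p = 10/29 = 0.344828: log2(p) = -1.536053, -p*log2(p) = 0.529673
  p = 11/29 = 0.379310: log2(p) = -1.398549, -p*log2(p) = 0.530484
H = 0.266068 + 0.470280 + 0.529673 + 0.530484 = 1.796505

H = 1.7965 bits/symbol


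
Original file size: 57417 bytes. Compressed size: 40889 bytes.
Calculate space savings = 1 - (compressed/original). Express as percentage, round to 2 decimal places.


ratio = compressed/original = 40889/57417 = 0.712141
savings = 1 - ratio = 1 - 0.712141 = 0.287859
as a percentage: 0.287859 * 100 = 28.79%

Space savings = 1 - 40889/57417 = 28.79%


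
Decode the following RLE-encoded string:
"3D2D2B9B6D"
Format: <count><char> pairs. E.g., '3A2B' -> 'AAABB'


Expanding each <count><char> pair:
  3D -> 'DDD'
  2D -> 'DD'
  2B -> 'BB'
  9B -> 'BBBBBBBBB'
  6D -> 'DDDDDD'

Decoded = DDDDDBBBBBBBBBBBDDDDDD


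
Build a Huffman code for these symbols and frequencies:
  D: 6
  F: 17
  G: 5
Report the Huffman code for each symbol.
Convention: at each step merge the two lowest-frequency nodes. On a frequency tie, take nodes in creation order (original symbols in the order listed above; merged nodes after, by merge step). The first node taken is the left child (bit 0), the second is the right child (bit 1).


Huffman tree construction:
Step 1: Merge G(5) + D(6) = 11
Step 2: Merge (G+D)(11) + F(17) = 28
Read each symbol's code off the tree from the root (left child = 0, right child = 1).

Codes:
  D: 01 (length 2)
  F: 1 (length 1)
  G: 00 (length 2)
Average code length: 39/28 = 1.3929 bits/symbol


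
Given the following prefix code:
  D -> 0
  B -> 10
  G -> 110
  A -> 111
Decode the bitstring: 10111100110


Decoding step by step:
Bits 10 -> B
Bits 111 -> A
Bits 10 -> B
Bits 0 -> D
Bits 110 -> G


Decoded message: BABDG


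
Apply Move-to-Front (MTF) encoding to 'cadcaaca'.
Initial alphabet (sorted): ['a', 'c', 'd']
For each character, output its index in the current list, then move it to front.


MTF encoding:
'c': index 1 in ['a', 'c', 'd'] -> ['c', 'a', 'd']
'a': index 1 in ['c', 'a', 'd'] -> ['a', 'c', 'd']
'd': index 2 in ['a', 'c', 'd'] -> ['d', 'a', 'c']
'c': index 2 in ['d', 'a', 'c'] -> ['c', 'd', 'a']
'a': index 2 in ['c', 'd', 'a'] -> ['a', 'c', 'd']
'a': index 0 in ['a', 'c', 'd'] -> ['a', 'c', 'd']
'c': index 1 in ['a', 'c', 'd'] -> ['c', 'a', 'd']
'a': index 1 in ['c', 'a', 'd'] -> ['a', 'c', 'd']


Output: [1, 1, 2, 2, 2, 0, 1, 1]


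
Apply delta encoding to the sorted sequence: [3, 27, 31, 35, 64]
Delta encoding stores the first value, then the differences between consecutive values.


First value: 3
Deltas:
  27 - 3 = 24
  31 - 27 = 4
  35 - 31 = 4
  64 - 35 = 29


Delta encoded: [3, 24, 4, 4, 29]


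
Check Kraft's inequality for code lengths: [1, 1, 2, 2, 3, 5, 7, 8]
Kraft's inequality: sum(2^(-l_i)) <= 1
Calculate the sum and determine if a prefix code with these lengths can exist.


Sum = 2^(-1) + 2^(-1) + 2^(-2) + 2^(-2) + 2^(-3) + 2^(-5) + 2^(-7) + 2^(-8)
    = 0.5 + 0.5 + 0.25 + 0.25 + 0.125 + 0.03125 + 0.0078125 + 0.00390625
    = 427/256 = 1.66796875
Since 1.66796875 > 1, Kraft's inequality is NOT satisfied.
A prefix code with these lengths CANNOT exist.

Kraft sum = 1.66796875. Not satisfied.


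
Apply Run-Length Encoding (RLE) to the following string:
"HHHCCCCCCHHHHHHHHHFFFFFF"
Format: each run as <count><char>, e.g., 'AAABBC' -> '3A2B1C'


Scanning runs left to right:
  i=0: run of 'H' x 3 -> '3H'
  i=3: run of 'C' x 6 -> '6C'
  i=9: run of 'H' x 9 -> '9H'
  i=18: run of 'F' x 6 -> '6F'

RLE = 3H6C9H6F


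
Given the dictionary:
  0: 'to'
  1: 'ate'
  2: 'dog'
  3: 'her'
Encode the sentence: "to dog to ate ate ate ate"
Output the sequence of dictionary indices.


Look up each word in the dictionary:
  'to' -> 0
  'dog' -> 2
  'to' -> 0
  'ate' -> 1
  'ate' -> 1
  'ate' -> 1
  'ate' -> 1

Encoded: [0, 2, 0, 1, 1, 1, 1]


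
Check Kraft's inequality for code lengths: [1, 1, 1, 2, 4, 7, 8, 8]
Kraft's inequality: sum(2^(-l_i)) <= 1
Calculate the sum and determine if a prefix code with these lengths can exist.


Sum = 2^(-1) + 2^(-1) + 2^(-1) + 2^(-2) + 2^(-4) + 2^(-7) + 2^(-8) + 2^(-8)
    = 0.5 + 0.5 + 0.5 + 0.25 + 0.0625 + 0.0078125 + 0.00390625 + 0.00390625
    = 468/256 = 1.828125
Since 1.828125 > 1, Kraft's inequality is NOT satisfied.
A prefix code with these lengths CANNOT exist.

Kraft sum = 1.828125. Not satisfied.


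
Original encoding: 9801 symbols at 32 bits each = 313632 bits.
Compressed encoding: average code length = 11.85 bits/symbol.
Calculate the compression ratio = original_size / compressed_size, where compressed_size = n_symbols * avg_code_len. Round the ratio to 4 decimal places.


original_size = n_symbols * orig_bits = 9801 * 32 = 313632 bits
compressed_size = n_symbols * avg_code_len = 9801 * 11.85 = 116141.85 bits
ratio = original_size / compressed_size = 313632 / 116141.85 = 2.7004

Compression ratio = 2.7004


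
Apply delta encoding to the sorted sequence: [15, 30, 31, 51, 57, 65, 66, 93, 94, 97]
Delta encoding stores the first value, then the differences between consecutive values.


First value: 15
Deltas:
  30 - 15 = 15
  31 - 30 = 1
  51 - 31 = 20
  57 - 51 = 6
  65 - 57 = 8
  66 - 65 = 1
  93 - 66 = 27
  94 - 93 = 1
  97 - 94 = 3


Delta encoded: [15, 15, 1, 20, 6, 8, 1, 27, 1, 3]


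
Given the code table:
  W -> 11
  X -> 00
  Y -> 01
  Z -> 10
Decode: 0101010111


Decoding:
01 -> Y
01 -> Y
01 -> Y
01 -> Y
11 -> W


Result: YYYYW


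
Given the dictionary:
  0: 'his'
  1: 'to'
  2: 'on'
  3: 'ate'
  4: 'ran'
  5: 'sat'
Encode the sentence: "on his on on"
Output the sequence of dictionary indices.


Look up each word in the dictionary:
  'on' -> 2
  'his' -> 0
  'on' -> 2
  'on' -> 2

Encoded: [2, 0, 2, 2]


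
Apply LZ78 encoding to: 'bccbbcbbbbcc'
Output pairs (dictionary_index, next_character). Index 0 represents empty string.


LZ78 encoding steps:
Dictionary: {0: ''}
Step 1: w='' (idx 0), next='b' -> output (0, 'b'), add 'b' as idx 1
Step 2: w='' (idx 0), next='c' -> output (0, 'c'), add 'c' as idx 2
Step 3: w='c' (idx 2), next='b' -> output (2, 'b'), add 'cb' as idx 3
Step 4: w='b' (idx 1), next='c' -> output (1, 'c'), add 'bc' as idx 4
Step 5: w='b' (idx 1), next='b' -> output (1, 'b'), add 'bb' as idx 5
Step 6: w='bb' (idx 5), next='c' -> output (5, 'c'), add 'bbc' as idx 6
Step 7: w='c' (idx 2), end of input -> output (2, '')


Encoded: [(0, 'b'), (0, 'c'), (2, 'b'), (1, 'c'), (1, 'b'), (5, 'c'), (2, '')]


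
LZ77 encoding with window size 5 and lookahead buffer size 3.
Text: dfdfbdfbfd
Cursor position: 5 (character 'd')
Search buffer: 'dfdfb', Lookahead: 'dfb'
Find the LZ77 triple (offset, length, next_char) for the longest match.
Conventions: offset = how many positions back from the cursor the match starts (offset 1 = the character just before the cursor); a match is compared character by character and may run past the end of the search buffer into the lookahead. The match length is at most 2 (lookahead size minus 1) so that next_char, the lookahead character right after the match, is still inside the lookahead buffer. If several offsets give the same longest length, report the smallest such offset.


Try each offset into the search buffer:
  offset=1 (pos 4, char 'b'): match length 0
  offset=2 (pos 3, char 'f'): match length 0
  offset=3 (pos 2, char 'd'): match length 2
  offset=4 (pos 1, char 'f'): match length 0
  offset=5 (pos 0, char 'd'): match length 2
Longest match has length 2, found at offsets 3, 5; take the smallest, offset 3.
next_char = character at position 5 + 2 = 7 -> 'b'

Best match: offset=3, length=2 (matching 'df' starting at position 2)
LZ77 triple: (3, 2, 'b')


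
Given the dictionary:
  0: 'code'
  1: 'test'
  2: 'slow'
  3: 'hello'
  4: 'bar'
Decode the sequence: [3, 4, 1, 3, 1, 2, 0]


Look up each index in the dictionary:
  3 -> 'hello'
  4 -> 'bar'
  1 -> 'test'
  3 -> 'hello'
  1 -> 'test'
  2 -> 'slow'
  0 -> 'code'

Decoded: "hello bar test hello test slow code"


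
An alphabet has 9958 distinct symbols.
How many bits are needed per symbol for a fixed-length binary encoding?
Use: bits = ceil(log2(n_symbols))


log2(9958) = 13.2816
Bracket: 2^13 = 8192 < 9958 <= 2^14 = 16384
So ceil(log2(9958)) = 14

bits = ceil(log2(9958)) = ceil(13.2816) = 14 bits


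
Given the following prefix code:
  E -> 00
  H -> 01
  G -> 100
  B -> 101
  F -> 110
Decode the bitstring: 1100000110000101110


Decoding step by step:
Bits 110 -> F
Bits 00 -> E
Bits 00 -> E
Bits 110 -> F
Bits 00 -> E
Bits 01 -> H
Bits 01 -> H
Bits 110 -> F


Decoded message: FEEFEHHF


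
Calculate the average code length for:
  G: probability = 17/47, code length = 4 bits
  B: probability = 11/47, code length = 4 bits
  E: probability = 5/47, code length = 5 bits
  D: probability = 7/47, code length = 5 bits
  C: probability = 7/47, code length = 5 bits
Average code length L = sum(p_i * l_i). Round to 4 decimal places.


Weighted contributions p_i * l_i:
  G: (17/47) * 4 = 68/47
  B: (11/47) * 4 = 44/47
  E: (5/47) * 5 = 25/47
  D: (7/47) * 5 = 35/47
  C: (7/47) * 5 = 35/47
Sum = (68 + 44 + 25 + 35 + 35)/47 = 207/47

L = 207/47 = 4.4043 bits/symbol


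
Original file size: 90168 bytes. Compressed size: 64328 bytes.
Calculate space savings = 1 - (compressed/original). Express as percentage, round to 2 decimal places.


ratio = compressed/original = 64328/90168 = 0.713424
savings = 1 - ratio = 1 - 0.713424 = 0.286576
as a percentage: 0.286576 * 100 = 28.66%

Space savings = 1 - 64328/90168 = 28.66%


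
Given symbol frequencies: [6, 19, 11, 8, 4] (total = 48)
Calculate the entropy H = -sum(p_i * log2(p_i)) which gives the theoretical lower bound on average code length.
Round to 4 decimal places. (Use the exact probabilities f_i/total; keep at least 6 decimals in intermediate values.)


Per-symbol terms -p_i * log2(p_i) with p_i = f_i/48:
  p = 6/48 = 0.125000: log2(p) = -3.000000, -p*log2(p) = 0.375000
  p = 19/48 = 0.395833: log2(p) = -1.337035, -p*log2(p) = 0.529243
  p = 11/48 = 0.229167: log2(p) = -2.125531, -p*log2(p) = 0.487101
  p = 8/48 = 0.166667: log2(p) = -2.584963, -p*log2(p) = 0.430827
  p = 4/48 = 0.083333: log2(p) = -3.584963, -p*log2(p) = 0.298747
H = 0.375000 + 0.529243 + 0.487101 + 0.430827 + 0.298747 = 2.120918

H = 2.1209 bits/symbol


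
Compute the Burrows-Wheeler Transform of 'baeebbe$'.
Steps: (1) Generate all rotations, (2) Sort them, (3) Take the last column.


Rotations (sorted):
  0: $baeebbe -> last char: e
  1: aeebbe$b -> last char: b
  2: baeebbe$ -> last char: $
  3: bbe$baee -> last char: e
  4: be$baeeb -> last char: b
  5: e$baeebb -> last char: b
  6: ebbe$bae -> last char: e
  7: eebbe$ba -> last char: a


BWT = eb$ebbea


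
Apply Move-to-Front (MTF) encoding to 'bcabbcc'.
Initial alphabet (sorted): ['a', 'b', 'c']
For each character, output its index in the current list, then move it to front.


MTF encoding:
'b': index 1 in ['a', 'b', 'c'] -> ['b', 'a', 'c']
'c': index 2 in ['b', 'a', 'c'] -> ['c', 'b', 'a']
'a': index 2 in ['c', 'b', 'a'] -> ['a', 'c', 'b']
'b': index 2 in ['a', 'c', 'b'] -> ['b', 'a', 'c']
'b': index 0 in ['b', 'a', 'c'] -> ['b', 'a', 'c']
'c': index 2 in ['b', 'a', 'c'] -> ['c', 'b', 'a']
'c': index 0 in ['c', 'b', 'a'] -> ['c', 'b', 'a']


Output: [1, 2, 2, 2, 0, 2, 0]


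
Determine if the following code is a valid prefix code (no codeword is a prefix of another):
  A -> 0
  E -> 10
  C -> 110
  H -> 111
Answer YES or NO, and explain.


Checking each pair (does one codeword prefix another?):
  A='0' vs E='10': no prefix
  A='0' vs C='110': no prefix
  A='0' vs H='111': no prefix
  E='10' vs A='0': no prefix
  E='10' vs C='110': no prefix
  E='10' vs H='111': no prefix
  C='110' vs A='0': no prefix
  C='110' vs E='10': no prefix
  C='110' vs H='111': no prefix
  H='111' vs A='0': no prefix
  H='111' vs E='10': no prefix
  H='111' vs C='110': no prefix
No violation found over all pairs.

YES -- this is a valid prefix code. No codeword is a prefix of any other codeword.


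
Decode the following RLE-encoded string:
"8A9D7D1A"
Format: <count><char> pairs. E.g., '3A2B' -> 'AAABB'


Expanding each <count><char> pair:
  8A -> 'AAAAAAAA'
  9D -> 'DDDDDDDDD'
  7D -> 'DDDDDDD'
  1A -> 'A'

Decoded = AAAAAAAADDDDDDDDDDDDDDDDA


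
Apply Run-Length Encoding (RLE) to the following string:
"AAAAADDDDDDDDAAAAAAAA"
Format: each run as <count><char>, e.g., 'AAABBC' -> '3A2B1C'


Scanning runs left to right:
  i=0: run of 'A' x 5 -> '5A'
  i=5: run of 'D' x 8 -> '8D'
  i=13: run of 'A' x 8 -> '8A'

RLE = 5A8D8A


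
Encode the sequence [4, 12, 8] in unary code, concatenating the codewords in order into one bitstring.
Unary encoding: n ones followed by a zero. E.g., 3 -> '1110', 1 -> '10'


Encode each number as n ones followed by a terminating 0:
  4 -> 11110 (5 bits)
  12 -> 1111111111110 (13 bits)
  8 -> 111111110 (9 bits)
Total length = 5 + 13 + 9 = 27 bits.

Unary([4, 12, 8]) = 111101111111111110111111110 (27 bits)


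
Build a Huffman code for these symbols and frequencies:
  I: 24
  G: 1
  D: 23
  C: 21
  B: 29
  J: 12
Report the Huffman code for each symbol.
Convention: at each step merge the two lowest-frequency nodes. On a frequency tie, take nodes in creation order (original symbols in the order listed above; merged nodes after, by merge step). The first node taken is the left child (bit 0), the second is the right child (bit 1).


Huffman tree construction:
Step 1: Merge G(1) + J(12) = 13
Step 2: Merge (G+J)(13) + C(21) = 34
Step 3: Merge D(23) + I(24) = 47
Step 4: Merge B(29) + ((G+J)+C)(34) = 63
Step 5: Merge (D+I)(47) + (B+((G+J)+C))(63) = 110
Read each symbol's code off the tree from the root (left child = 0, right child = 1).

Codes:
  I: 01 (length 2)
  G: 1100 (length 4)
  D: 00 (length 2)
  C: 111 (length 3)
  B: 10 (length 2)
  J: 1101 (length 4)
Average code length: 267/110 = 2.4273 bits/symbol


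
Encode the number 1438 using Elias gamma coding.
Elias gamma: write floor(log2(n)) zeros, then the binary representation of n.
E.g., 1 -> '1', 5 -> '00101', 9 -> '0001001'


num_bits = floor(log2(1438)) + 1 = 11
leading_zeros = num_bits - 1 = 10
binary(1438) = 10110011110

Elias gamma(1438) = '0000000000' + '10110011110' = 000000000010110011110 (21 bits)


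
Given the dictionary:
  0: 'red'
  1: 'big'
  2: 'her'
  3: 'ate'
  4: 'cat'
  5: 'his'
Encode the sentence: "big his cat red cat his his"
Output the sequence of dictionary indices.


Look up each word in the dictionary:
  'big' -> 1
  'his' -> 5
  'cat' -> 4
  'red' -> 0
  'cat' -> 4
  'his' -> 5
  'his' -> 5

Encoded: [1, 5, 4, 0, 4, 5, 5]


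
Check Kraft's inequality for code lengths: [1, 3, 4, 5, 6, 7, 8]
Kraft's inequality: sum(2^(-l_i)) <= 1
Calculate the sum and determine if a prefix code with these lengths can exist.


Sum = 2^(-1) + 2^(-3) + 2^(-4) + 2^(-5) + 2^(-6) + 2^(-7) + 2^(-8)
    = 0.5 + 0.125 + 0.0625 + 0.03125 + 0.015625 + 0.0078125 + 0.00390625
    = 191/256 = 0.74609375
Since 0.74609375 <= 1, Kraft's inequality IS satisfied.
A prefix code with these lengths CAN exist.

Kraft sum = 0.74609375. Satisfied.


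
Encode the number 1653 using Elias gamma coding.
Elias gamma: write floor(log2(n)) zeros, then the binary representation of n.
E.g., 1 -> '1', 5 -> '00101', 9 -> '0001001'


num_bits = floor(log2(1653)) + 1 = 11
leading_zeros = num_bits - 1 = 10
binary(1653) = 11001110101

Elias gamma(1653) = '0000000000' + '11001110101' = 000000000011001110101 (21 bits)


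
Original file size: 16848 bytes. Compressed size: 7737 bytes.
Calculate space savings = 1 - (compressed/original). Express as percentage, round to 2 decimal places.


ratio = compressed/original = 7737/16848 = 0.459224
savings = 1 - ratio = 1 - 0.459224 = 0.540776
as a percentage: 0.540776 * 100 = 54.08%

Space savings = 1 - 7737/16848 = 54.08%


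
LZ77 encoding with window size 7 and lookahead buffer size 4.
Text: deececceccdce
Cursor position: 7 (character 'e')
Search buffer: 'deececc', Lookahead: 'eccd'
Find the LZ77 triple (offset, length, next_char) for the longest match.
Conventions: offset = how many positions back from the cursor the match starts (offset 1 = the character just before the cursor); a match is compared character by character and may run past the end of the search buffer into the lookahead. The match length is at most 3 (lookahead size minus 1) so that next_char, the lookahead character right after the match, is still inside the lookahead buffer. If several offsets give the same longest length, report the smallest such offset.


Try each offset into the search buffer:
  offset=1 (pos 6, char 'c'): match length 0
  offset=2 (pos 5, char 'c'): match length 0
  offset=3 (pos 4, char 'e'): match length 3
  offset=4 (pos 3, char 'c'): match length 0
  offset=5 (pos 2, char 'e'): match length 2
  offset=6 (pos 1, char 'e'): match length 1
  offset=7 (pos 0, char 'd'): match length 0
Longest match has length 3 at offset 3.
next_char = character at position 7 + 3 = 10 -> 'd'

Best match: offset=3, length=3 (matching 'ecc' starting at position 4)
LZ77 triple: (3, 3, 'd')


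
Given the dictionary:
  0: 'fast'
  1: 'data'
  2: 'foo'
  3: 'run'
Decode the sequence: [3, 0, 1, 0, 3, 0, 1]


Look up each index in the dictionary:
  3 -> 'run'
  0 -> 'fast'
  1 -> 'data'
  0 -> 'fast'
  3 -> 'run'
  0 -> 'fast'
  1 -> 'data'

Decoded: "run fast data fast run fast data"


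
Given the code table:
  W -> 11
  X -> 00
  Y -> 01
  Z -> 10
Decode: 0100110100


Decoding:
01 -> Y
00 -> X
11 -> W
01 -> Y
00 -> X


Result: YXWYX


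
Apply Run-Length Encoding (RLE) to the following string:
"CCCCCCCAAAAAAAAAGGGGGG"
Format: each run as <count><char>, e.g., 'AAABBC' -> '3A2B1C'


Scanning runs left to right:
  i=0: run of 'C' x 7 -> '7C'
  i=7: run of 'A' x 9 -> '9A'
  i=16: run of 'G' x 6 -> '6G'

RLE = 7C9A6G


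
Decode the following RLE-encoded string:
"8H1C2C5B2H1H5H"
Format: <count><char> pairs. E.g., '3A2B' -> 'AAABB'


Expanding each <count><char> pair:
  8H -> 'HHHHHHHH'
  1C -> 'C'
  2C -> 'CC'
  5B -> 'BBBBB'
  2H -> 'HH'
  1H -> 'H'
  5H -> 'HHHHH'

Decoded = HHHHHHHHCCCBBBBBHHHHHHHH


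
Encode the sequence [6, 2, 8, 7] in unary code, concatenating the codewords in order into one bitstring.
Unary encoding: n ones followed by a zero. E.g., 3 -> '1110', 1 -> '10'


Encode each number as n ones followed by a terminating 0:
  6 -> 1111110 (7 bits)
  2 -> 110 (3 bits)
  8 -> 111111110 (9 bits)
  7 -> 11111110 (8 bits)
Total length = 7 + 3 + 9 + 8 = 27 bits.

Unary([6, 2, 8, 7]) = 111111011011111111011111110 (27 bits)
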